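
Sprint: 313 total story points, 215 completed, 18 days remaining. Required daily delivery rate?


Formula: Required rate = Remaining points / Days left
Remaining = 313 - 215 = 98 points
Required rate = 98 / 18 = 5.44 points/day

5.44 points/day


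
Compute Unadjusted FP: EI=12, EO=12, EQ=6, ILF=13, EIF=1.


UFP = EI*4 + EO*5 + EQ*4 + ILF*10 + EIF*7
UFP = 12*4 + 12*5 + 6*4 + 13*10 + 1*7
UFP = 48 + 60 + 24 + 130 + 7
UFP = 269

269


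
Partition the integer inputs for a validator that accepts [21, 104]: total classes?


Valid range: [21, 104]
Class 1: x < 21 — invalid
Class 2: 21 ≤ x ≤ 104 — valid
Class 3: x > 104 — invalid
Total equivalence classes: 3

3 equivalence classes


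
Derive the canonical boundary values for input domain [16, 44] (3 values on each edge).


Range: [16, 44]
Boundaries: just below min, min, min+1, max-1, max, just above max
Values: [15, 16, 17, 43, 44, 45]

[15, 16, 17, 43, 44, 45]


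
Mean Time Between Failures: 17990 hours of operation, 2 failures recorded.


Formula: MTBF = Total operating time / Number of failures
MTBF = 17990 / 2
MTBF = 8995.0 hours

8995.0 hours


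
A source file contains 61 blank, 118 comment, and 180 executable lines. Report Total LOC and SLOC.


Total LOC = blank + comment + code
Total LOC = 61 + 118 + 180 = 359
SLOC (source only) = code = 180

Total LOC: 359, SLOC: 180


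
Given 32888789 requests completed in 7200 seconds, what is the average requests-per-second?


Formula: throughput = requests / seconds
throughput = 32888789 / 7200
throughput = 4567.89 requests/second

4567.89 requests/second


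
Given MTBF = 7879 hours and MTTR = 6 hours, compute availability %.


Availability = MTBF / (MTBF + MTTR)
Availability = 7879 / (7879 + 6)
Availability = 7879 / 7885
Availability = 99.9239%

99.9239%


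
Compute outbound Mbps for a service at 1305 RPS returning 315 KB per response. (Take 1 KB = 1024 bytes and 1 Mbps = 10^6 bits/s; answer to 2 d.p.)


Formula: Mbps = payload_bytes * RPS * 8 / 1e6
Payload per request = 315 KB = 315 * 1024 = 322560 bytes
Total bytes/sec = 322560 * 1305 = 420940800
Total bits/sec = 420940800 * 8 = 3367526400
Mbps = 3367526400 / 1e6 = 3367.53

3367.53 Mbps


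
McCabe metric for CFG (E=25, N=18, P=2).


Formula: V(G) = E - N + 2P
V(G) = 25 - 18 + 2*2
V(G) = 7 + 4
V(G) = 11

11


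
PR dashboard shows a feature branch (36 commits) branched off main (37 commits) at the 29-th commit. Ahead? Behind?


Common ancestor: commit #29
feature commits after divergence: 36 - 29 = 7
main commits after divergence: 37 - 29 = 8
feature is 7 commits ahead of main
main is 8 commits ahead of feature

feature ahead: 7, main ahead: 8


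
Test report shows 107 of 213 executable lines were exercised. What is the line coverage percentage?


Coverage = covered / total * 100
Coverage = 107 / 213 * 100
Coverage = 50.23%

50.23%


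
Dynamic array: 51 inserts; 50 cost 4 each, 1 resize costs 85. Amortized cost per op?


Formula: Amortized cost = Total cost / Operations
Total cost = (50 * 4) + (1 * 85)
Total cost = 200 + 85 = 285
Amortized = 285 / 51 = 5.5882

5.5882


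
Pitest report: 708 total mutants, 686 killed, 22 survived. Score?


Mutation score = killed / total * 100
Mutation score = 686 / 708 * 100
Mutation score = 96.89%

96.89%


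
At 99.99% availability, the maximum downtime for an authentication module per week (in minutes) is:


Formula: allowed downtime = period * (100 - SLA) / 100
Period (week) = 10080 minutes
Unavailability fraction = (100 - 99.99) / 100
Allowed downtime = 10080 * (100 - 99.99) / 100
Allowed downtime = 1.008 minutes

1.008 minutes


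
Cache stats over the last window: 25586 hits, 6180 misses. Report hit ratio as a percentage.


Formula: hit rate = hits / (hits + misses) * 100
hit rate = 25586 / (25586 + 6180) * 100
hit rate = 25586 / 31766 * 100
hit rate = 80.55%

80.55%


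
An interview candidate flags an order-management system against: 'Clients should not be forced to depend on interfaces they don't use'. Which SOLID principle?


This describes the Interface Segregation Principle (ISP)

Interface Segregation Principle (ISP)


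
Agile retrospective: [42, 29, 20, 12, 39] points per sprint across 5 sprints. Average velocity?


Formula: Avg velocity = Total points / Number of sprints
Points: [42, 29, 20, 12, 39]
Sum = 42 + 29 + 20 + 12 + 39 = 142
Avg velocity = 142 / 5 = 28.4 points/sprint

28.4 points/sprint


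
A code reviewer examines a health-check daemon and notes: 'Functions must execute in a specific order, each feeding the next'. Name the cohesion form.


Reasoning: Output of one is input to next
Type: Sequential cohesion

Sequential cohesion


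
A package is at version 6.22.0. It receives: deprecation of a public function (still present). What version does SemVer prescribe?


Current: 6.22.0
Change category: 'deprecation of a public function (still present)' → minor bump
SemVer rule: minor bump → increment MINOR, reset PATCH to 0 (MAJOR unchanged)
New: 6.23.0

6.23.0


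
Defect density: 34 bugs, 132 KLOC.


Defect density = defects / KLOC
Defect density = 34 / 132
Defect density = 0.258 defects/KLOC

0.258 defects/KLOC


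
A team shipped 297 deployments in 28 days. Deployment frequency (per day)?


Formula: deployments per day = releases / days
= 297 / 28
= 10.607 deploys/day
(equivalently, 74.25 deploys/week)

10.607 deploys/day


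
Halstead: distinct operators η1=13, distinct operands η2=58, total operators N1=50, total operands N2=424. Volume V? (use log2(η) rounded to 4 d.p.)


Formula: V = N * log2(η), where N = N1 + N2 and η = η1 + η2
η = 13 + 58 = 71
N = 50 + 424 = 474
log2(71) ≈ 6.1497
V = 474 * 6.1497 = 2914.96

2914.96


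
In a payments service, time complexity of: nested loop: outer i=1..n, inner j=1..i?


Reasoning: triangle: n(n+1)/2 ~ n^2/2
Complexity: O(n^2)

O(n^2)


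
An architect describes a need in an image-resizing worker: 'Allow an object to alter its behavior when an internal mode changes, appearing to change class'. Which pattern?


This matches the State pattern

State


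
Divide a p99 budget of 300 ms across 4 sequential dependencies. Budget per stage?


Formula: per_stage = total_budget / stages
per_stage = 300 / 4
per_stage = 75.0 ms

75.0 ms


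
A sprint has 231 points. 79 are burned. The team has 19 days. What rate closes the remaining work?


Formula: Required rate = Remaining points / Days left
Remaining = 231 - 79 = 152 points
Required rate = 152 / 19 = 8.0 points/day

8.0 points/day


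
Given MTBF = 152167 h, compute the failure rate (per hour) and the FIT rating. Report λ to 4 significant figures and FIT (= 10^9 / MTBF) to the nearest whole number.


Formula: λ = 1 / MTBF; FIT = λ × 1e9 = 1e9 / MTBF
λ = 1 / 152167 ≈ 6.572e-06 failures/hour
FIT = 1e9 / 152167 ≈ 6572 failures per 1e9 hours (nearest whole number)

λ = 6.572e-06 /h, FIT = 6572


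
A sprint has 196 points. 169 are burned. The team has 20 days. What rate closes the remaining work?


Formula: Required rate = Remaining points / Days left
Remaining = 196 - 169 = 27 points
Required rate = 27 / 20 = 1.35 points/day

1.35 points/day


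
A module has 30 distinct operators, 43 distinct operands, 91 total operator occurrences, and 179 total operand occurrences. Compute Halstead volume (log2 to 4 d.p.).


Formula: V = N * log2(η), where N = N1 + N2 and η = η1 + η2
η = 30 + 43 = 73
N = 91 + 179 = 270
log2(73) ≈ 6.1898
V = 270 * 6.1898 = 1671.25

1671.25


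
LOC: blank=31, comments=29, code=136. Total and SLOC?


Total LOC = blank + comment + code
Total LOC = 31 + 29 + 136 = 196
SLOC (source only) = code = 136

Total LOC: 196, SLOC: 136


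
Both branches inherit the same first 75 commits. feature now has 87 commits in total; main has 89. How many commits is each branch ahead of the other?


Common ancestor: commit #75
feature commits after divergence: 87 - 75 = 12
main commits after divergence: 89 - 75 = 14
feature is 12 commits ahead of main
main is 14 commits ahead of feature

feature ahead: 12, main ahead: 14


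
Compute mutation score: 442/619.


Mutation score = killed / total * 100
Mutation score = 442 / 619 * 100
Mutation score = 71.41%

71.41%


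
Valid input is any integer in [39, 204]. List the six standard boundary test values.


Range: [39, 204]
Boundaries: just below min, min, min+1, max-1, max, just above max
Values: [38, 39, 40, 203, 204, 205]

[38, 39, 40, 203, 204, 205]


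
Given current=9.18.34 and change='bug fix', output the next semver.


Current: 9.18.34
Change category: 'bug fix' → patch bump
SemVer rule: patch bump → increment PATCH (MAJOR and MINOR unchanged)
New: 9.18.35

9.18.35


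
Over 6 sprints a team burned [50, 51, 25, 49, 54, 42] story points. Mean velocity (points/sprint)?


Formula: Avg velocity = Total points / Number of sprints
Points: [50, 51, 25, 49, 54, 42]
Sum = 50 + 51 + 25 + 49 + 54 + 42 = 271
Avg velocity = 271 / 6 = 45.17 points/sprint

45.17 points/sprint


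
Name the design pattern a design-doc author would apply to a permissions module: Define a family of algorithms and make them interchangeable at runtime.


This matches the Strategy pattern

Strategy


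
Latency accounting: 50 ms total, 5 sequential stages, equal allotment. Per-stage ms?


Formula: per_stage = total_budget / stages
per_stage = 50 / 5
per_stage = 10.0 ms

10.0 ms


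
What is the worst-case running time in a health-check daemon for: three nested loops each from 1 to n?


Reasoning: three levels of nesting over n
Complexity: O(n^3)

O(n^3)


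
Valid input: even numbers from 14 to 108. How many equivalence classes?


Constraint: even integers in [14, 108]
Class 1: x < 14 — out-of-range invalid
Class 2: x in [14,108] but odd — wrong type invalid
Class 3: x in [14,108] and even — valid
Class 4: x > 108 — out-of-range invalid
Total equivalence classes: 4

4 equivalence classes


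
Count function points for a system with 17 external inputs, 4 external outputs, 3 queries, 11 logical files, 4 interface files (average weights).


UFP = EI*4 + EO*5 + EQ*4 + ILF*10 + EIF*7
UFP = 17*4 + 4*5 + 3*4 + 11*10 + 4*7
UFP = 68 + 20 + 12 + 110 + 28
UFP = 238

238


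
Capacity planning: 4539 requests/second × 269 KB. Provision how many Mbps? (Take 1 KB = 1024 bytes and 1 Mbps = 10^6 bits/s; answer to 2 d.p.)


Formula: Mbps = payload_bytes * RPS * 8 / 1e6
Payload per request = 269 KB = 269 * 1024 = 275456 bytes
Total bytes/sec = 275456 * 4539 = 1250294784
Total bits/sec = 1250294784 * 8 = 10002358272
Mbps = 10002358272 / 1e6 = 10002.36

10002.36 Mbps


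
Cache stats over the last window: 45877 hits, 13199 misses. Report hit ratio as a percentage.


Formula: hit rate = hits / (hits + misses) * 100
hit rate = 45877 / (45877 + 13199) * 100
hit rate = 45877 / 59076 * 100
hit rate = 77.66%

77.66%


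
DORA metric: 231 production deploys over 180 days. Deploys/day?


Formula: deployments per day = releases / days
= 231 / 180
= 1.283 deploys/day
(equivalently, 8.98 deploys/week)

1.283 deploys/day


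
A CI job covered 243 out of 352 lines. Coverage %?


Coverage = covered / total * 100
Coverage = 243 / 352 * 100
Coverage = 69.03%

69.03%


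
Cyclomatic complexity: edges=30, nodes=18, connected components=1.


Formula: V(G) = E - N + 2P
V(G) = 30 - 18 + 2*1
V(G) = 12 + 2
V(G) = 14

14


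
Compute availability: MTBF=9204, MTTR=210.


Availability = MTBF / (MTBF + MTTR)
Availability = 9204 / (9204 + 210)
Availability = 9204 / 9414
Availability = 97.7693%

97.7693%


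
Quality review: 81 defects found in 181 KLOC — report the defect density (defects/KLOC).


Defect density = defects / KLOC
Defect density = 81 / 181
Defect density = 0.448 defects/KLOC

0.448 defects/KLOC


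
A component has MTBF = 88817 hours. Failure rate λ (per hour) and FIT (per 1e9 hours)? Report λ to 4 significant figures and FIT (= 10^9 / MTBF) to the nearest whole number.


Formula: λ = 1 / MTBF; FIT = λ × 1e9 = 1e9 / MTBF
λ = 1 / 88817 ≈ 1.126e-05 failures/hour
FIT = 1e9 / 88817 ≈ 11259 failures per 1e9 hours (nearest whole number)

λ = 1.126e-05 /h, FIT = 11259


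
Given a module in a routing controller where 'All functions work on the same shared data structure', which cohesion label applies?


Reasoning: Functions share data
Type: Communicational cohesion

Communicational cohesion


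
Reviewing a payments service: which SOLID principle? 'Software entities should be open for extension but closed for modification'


This describes the Open/Closed Principle (OCP)

Open/Closed Principle (OCP)


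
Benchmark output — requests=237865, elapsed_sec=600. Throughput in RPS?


Formula: throughput = requests / seconds
throughput = 237865 / 600
throughput = 396.44 requests/second

396.44 requests/second


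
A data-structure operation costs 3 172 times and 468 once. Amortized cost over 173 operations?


Formula: Amortized cost = Total cost / Operations
Total cost = (172 * 3) + (1 * 468)
Total cost = 516 + 468 = 984
Amortized = 984 / 173 = 5.6879

5.6879


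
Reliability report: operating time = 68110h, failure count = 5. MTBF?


Formula: MTBF = Total operating time / Number of failures
MTBF = 68110 / 5
MTBF = 13622.0 hours

13622.0 hours


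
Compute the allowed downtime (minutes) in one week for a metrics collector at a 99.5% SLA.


Formula: allowed downtime = period * (100 - SLA) / 100
Period (week) = 10080 minutes
Unavailability fraction = (100 - 99.5) / 100
Allowed downtime = 10080 * (100 - 99.5) / 100
Allowed downtime = 50.4 minutes

50.4 minutes


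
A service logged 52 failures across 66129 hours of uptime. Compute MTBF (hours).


Formula: MTBF = Total operating time / Number of failures
MTBF = 66129 / 52
MTBF = 1271.71 hours

1271.71 hours


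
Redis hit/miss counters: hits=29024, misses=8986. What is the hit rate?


Formula: hit rate = hits / (hits + misses) * 100
hit rate = 29024 / (29024 + 8986) * 100
hit rate = 29024 / 38010 * 100
hit rate = 76.36%

76.36%


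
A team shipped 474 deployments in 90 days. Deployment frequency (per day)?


Formula: deployments per day = releases / days
= 474 / 90
= 5.267 deploys/day
(equivalently, 36.87 deploys/week)

5.267 deploys/day


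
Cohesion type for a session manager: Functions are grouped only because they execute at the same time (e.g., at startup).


Reasoning: Related by timing only
Type: Temporal cohesion

Temporal cohesion


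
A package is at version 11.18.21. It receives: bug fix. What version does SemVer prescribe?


Current: 11.18.21
Change category: 'bug fix' → patch bump
SemVer rule: patch bump → increment PATCH (MAJOR and MINOR unchanged)
New: 11.18.22

11.18.22


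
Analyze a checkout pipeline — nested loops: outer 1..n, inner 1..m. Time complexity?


Reasoning: product of independent bounds
Complexity: O(n*m)

O(n*m)


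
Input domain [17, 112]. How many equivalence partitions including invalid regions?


Valid range: [17, 112]
Class 1: x < 17 — invalid
Class 2: 17 ≤ x ≤ 112 — valid
Class 3: x > 112 — invalid
Total equivalence classes: 3

3 equivalence classes


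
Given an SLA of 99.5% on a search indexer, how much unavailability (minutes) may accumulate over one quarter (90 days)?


Formula: allowed downtime = period * (100 - SLA) / 100
Period (quarter (90 days)) = 129600 minutes
Unavailability fraction = (100 - 99.5) / 100
Allowed downtime = 129600 * (100 - 99.5) / 100
Allowed downtime = 648.0 minutes

648.0 minutes


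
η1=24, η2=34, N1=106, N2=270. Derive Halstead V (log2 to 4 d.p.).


Formula: V = N * log2(η), where N = N1 + N2 and η = η1 + η2
η = 24 + 34 = 58
N = 106 + 270 = 376
log2(58) ≈ 5.8580
V = 376 * 5.8580 = 2202.61

2202.61


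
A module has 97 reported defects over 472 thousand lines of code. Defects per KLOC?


Defect density = defects / KLOC
Defect density = 97 / 472
Defect density = 0.206 defects/KLOC

0.206 defects/KLOC


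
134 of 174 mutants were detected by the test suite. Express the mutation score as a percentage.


Mutation score = killed / total * 100
Mutation score = 134 / 174 * 100
Mutation score = 77.01%

77.01%


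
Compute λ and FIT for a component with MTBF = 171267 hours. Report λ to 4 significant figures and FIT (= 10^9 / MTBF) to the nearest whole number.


Formula: λ = 1 / MTBF; FIT = λ × 1e9 = 1e9 / MTBF
λ = 1 / 171267 ≈ 5.839e-06 failures/hour
FIT = 1e9 / 171267 ≈ 5839 failures per 1e9 hours (nearest whole number)

λ = 5.839e-06 /h, FIT = 5839


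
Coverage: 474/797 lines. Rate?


Coverage = covered / total * 100
Coverage = 474 / 797 * 100
Coverage = 59.47%

59.47%


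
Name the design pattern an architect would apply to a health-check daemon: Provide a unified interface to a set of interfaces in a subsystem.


This matches the Facade pattern

Facade


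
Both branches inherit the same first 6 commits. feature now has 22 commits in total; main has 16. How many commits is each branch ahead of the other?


Common ancestor: commit #6
feature commits after divergence: 22 - 6 = 16
main commits after divergence: 16 - 6 = 10
feature is 16 commits ahead of main
main is 10 commits ahead of feature

feature ahead: 16, main ahead: 10


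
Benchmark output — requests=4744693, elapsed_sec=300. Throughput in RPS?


Formula: throughput = requests / seconds
throughput = 4744693 / 300
throughput = 15815.64 requests/second

15815.64 requests/second


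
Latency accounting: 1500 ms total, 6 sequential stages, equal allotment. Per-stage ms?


Formula: per_stage = total_budget / stages
per_stage = 1500 / 6
per_stage = 250.0 ms

250.0 ms


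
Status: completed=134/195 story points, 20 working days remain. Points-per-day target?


Formula: Required rate = Remaining points / Days left
Remaining = 195 - 134 = 61 points
Required rate = 61 / 20 = 3.05 points/day

3.05 points/day


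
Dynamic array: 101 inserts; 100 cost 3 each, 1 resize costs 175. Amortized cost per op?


Formula: Amortized cost = Total cost / Operations
Total cost = (100 * 3) + (1 * 175)
Total cost = 300 + 175 = 475
Amortized = 475 / 101 = 4.703

4.703


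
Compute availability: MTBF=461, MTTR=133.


Availability = MTBF / (MTBF + MTTR)
Availability = 461 / (461 + 133)
Availability = 461 / 594
Availability = 77.6094%

77.6094%


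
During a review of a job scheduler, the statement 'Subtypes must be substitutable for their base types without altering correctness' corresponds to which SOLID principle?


This describes the Liskov Substitution Principle (LSP)

Liskov Substitution Principle (LSP)


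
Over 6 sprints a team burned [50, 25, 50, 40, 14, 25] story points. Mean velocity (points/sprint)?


Formula: Avg velocity = Total points / Number of sprints
Points: [50, 25, 50, 40, 14, 25]
Sum = 50 + 25 + 50 + 40 + 14 + 25 = 204
Avg velocity = 204 / 6 = 34.0 points/sprint

34.0 points/sprint


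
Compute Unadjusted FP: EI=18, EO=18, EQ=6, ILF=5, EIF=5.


UFP = EI*4 + EO*5 + EQ*4 + ILF*10 + EIF*7
UFP = 18*4 + 18*5 + 6*4 + 5*10 + 5*7
UFP = 72 + 90 + 24 + 50 + 35
UFP = 271

271


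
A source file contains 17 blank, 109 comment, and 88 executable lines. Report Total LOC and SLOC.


Total LOC = blank + comment + code
Total LOC = 17 + 109 + 88 = 214
SLOC (source only) = code = 88

Total LOC: 214, SLOC: 88


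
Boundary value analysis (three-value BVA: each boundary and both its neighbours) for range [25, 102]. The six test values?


Range: [25, 102]
Boundaries: just below min, min, min+1, max-1, max, just above max
Values: [24, 25, 26, 101, 102, 103]

[24, 25, 26, 101, 102, 103]


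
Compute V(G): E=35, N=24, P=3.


Formula: V(G) = E - N + 2P
V(G) = 35 - 24 + 2*3
V(G) = 11 + 6
V(G) = 17

17


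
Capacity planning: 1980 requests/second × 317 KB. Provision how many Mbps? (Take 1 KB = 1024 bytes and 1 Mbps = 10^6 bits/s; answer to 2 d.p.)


Formula: Mbps = payload_bytes * RPS * 8 / 1e6
Payload per request = 317 KB = 317 * 1024 = 324608 bytes
Total bytes/sec = 324608 * 1980 = 642723840
Total bits/sec = 642723840 * 8 = 5141790720
Mbps = 5141790720 / 1e6 = 5141.79

5141.79 Mbps


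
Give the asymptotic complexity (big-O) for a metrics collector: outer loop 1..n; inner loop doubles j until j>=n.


Reasoning: linear outer times logarithmic inner
Complexity: O(n log n)

O(n log n)


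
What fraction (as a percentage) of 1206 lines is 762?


Coverage = covered / total * 100
Coverage = 762 / 1206 * 100
Coverage = 63.18%

63.18%


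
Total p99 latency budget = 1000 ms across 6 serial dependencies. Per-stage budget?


Formula: per_stage = total_budget / stages
per_stage = 1000 / 6
per_stage = 166.67 ms

166.67 ms


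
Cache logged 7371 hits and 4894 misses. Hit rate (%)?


Formula: hit rate = hits / (hits + misses) * 100
hit rate = 7371 / (7371 + 4894) * 100
hit rate = 7371 / 12265 * 100
hit rate = 60.1%

60.1%


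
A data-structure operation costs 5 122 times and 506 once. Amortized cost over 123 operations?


Formula: Amortized cost = Total cost / Operations
Total cost = (122 * 5) + (1 * 506)
Total cost = 610 + 506 = 1116
Amortized = 1116 / 123 = 9.0732

9.0732


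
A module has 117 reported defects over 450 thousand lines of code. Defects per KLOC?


Defect density = defects / KLOC
Defect density = 117 / 450
Defect density = 0.26 defects/KLOC

0.26 defects/KLOC


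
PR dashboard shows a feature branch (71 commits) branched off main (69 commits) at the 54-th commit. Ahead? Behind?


Common ancestor: commit #54
feature commits after divergence: 71 - 54 = 17
main commits after divergence: 69 - 54 = 15
feature is 17 commits ahead of main
main is 15 commits ahead of feature

feature ahead: 17, main ahead: 15


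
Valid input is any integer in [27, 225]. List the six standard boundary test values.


Range: [27, 225]
Boundaries: just below min, min, min+1, max-1, max, just above max
Values: [26, 27, 28, 224, 225, 226]

[26, 27, 28, 224, 225, 226]


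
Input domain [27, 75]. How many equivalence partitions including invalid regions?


Valid range: [27, 75]
Class 1: x < 27 — invalid
Class 2: 27 ≤ x ≤ 75 — valid
Class 3: x > 75 — invalid
Total equivalence classes: 3

3 equivalence classes


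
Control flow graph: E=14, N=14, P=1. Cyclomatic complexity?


Formula: V(G) = E - N + 2P
V(G) = 14 - 14 + 2*1
V(G) = 0 + 2
V(G) = 2

2


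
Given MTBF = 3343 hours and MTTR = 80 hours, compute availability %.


Availability = MTBF / (MTBF + MTTR)
Availability = 3343 / (3343 + 80)
Availability = 3343 / 3423
Availability = 97.6629%

97.6629%


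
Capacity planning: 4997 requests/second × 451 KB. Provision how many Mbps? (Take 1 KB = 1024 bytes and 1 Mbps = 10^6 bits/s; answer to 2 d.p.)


Formula: Mbps = payload_bytes * RPS * 8 / 1e6
Payload per request = 451 KB = 451 * 1024 = 461824 bytes
Total bytes/sec = 461824 * 4997 = 2307734528
Total bits/sec = 2307734528 * 8 = 18461876224
Mbps = 18461876224 / 1e6 = 18461.88

18461.88 Mbps


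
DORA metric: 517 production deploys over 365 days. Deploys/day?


Formula: deployments per day = releases / days
= 517 / 365
= 1.416 deploys/day
(equivalently, 9.92 deploys/week)

1.416 deploys/day


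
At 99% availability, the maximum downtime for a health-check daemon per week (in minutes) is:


Formula: allowed downtime = period * (100 - SLA) / 100
Period (week) = 10080 minutes
Unavailability fraction = (100 - 99.0) / 100
Allowed downtime = 10080 * (100 - 99.0) / 100
Allowed downtime = 100.8 minutes

100.8 minutes


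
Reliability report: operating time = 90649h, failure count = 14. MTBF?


Formula: MTBF = Total operating time / Number of failures
MTBF = 90649 / 14
MTBF = 6474.93 hours

6474.93 hours


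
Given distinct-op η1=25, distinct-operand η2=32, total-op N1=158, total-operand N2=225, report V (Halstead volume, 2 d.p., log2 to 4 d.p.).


Formula: V = N * log2(η), where N = N1 + N2 and η = η1 + η2
η = 25 + 32 = 57
N = 158 + 225 = 383
log2(57) ≈ 5.8329
V = 383 * 5.8329 = 2234.00

2234.00


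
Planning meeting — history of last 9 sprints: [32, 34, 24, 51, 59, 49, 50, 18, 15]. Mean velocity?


Formula: Avg velocity = Total points / Number of sprints
Points: [32, 34, 24, 51, 59, 49, 50, 18, 15]
Sum = 32 + 34 + 24 + 51 + 59 + 49 + 50 + 18 + 15 = 332
Avg velocity = 332 / 9 = 36.89 points/sprint

36.89 points/sprint


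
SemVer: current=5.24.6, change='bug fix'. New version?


Current: 5.24.6
Change category: 'bug fix' → patch bump
SemVer rule: patch bump → increment PATCH (MAJOR and MINOR unchanged)
New: 5.24.7

5.24.7


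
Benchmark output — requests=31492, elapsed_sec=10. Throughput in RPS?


Formula: throughput = requests / seconds
throughput = 31492 / 10
throughput = 3149.2 requests/second

3149.2 requests/second


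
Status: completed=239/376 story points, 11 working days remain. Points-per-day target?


Formula: Required rate = Remaining points / Days left
Remaining = 376 - 239 = 137 points
Required rate = 137 / 11 = 12.45 points/day

12.45 points/day


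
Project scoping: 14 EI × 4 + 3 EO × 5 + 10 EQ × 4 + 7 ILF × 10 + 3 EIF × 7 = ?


UFP = EI*4 + EO*5 + EQ*4 + ILF*10 + EIF*7
UFP = 14*4 + 3*5 + 10*4 + 7*10 + 3*7
UFP = 56 + 15 + 40 + 70 + 21
UFP = 202

202


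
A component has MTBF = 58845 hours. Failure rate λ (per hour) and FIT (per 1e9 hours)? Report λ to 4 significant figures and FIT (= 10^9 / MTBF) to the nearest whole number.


Formula: λ = 1 / MTBF; FIT = λ × 1e9 = 1e9 / MTBF
λ = 1 / 58845 ≈ 1.699e-05 failures/hour
FIT = 1e9 / 58845 ≈ 16994 failures per 1e9 hours (nearest whole number)

λ = 1.699e-05 /h, FIT = 16994


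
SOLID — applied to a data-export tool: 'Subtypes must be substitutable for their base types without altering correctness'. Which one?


This describes the Liskov Substitution Principle (LSP)

Liskov Substitution Principle (LSP)


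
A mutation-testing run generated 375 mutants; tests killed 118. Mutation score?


Mutation score = killed / total * 100
Mutation score = 118 / 375 * 100
Mutation score = 31.47%

31.47%


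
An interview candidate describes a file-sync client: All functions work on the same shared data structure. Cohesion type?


Reasoning: Functions share data
Type: Communicational cohesion

Communicational cohesion


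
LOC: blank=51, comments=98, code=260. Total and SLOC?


Total LOC = blank + comment + code
Total LOC = 51 + 98 + 260 = 409
SLOC (source only) = code = 260

Total LOC: 409, SLOC: 260


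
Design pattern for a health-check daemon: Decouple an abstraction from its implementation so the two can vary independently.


This matches the Bridge pattern

Bridge


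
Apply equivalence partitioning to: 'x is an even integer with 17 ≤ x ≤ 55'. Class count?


Constraint: even integers in [17, 55]
Class 1: x < 17 — out-of-range invalid
Class 2: x in [17,55] but odd — wrong type invalid
Class 3: x in [17,55] and even — valid
Class 4: x > 55 — out-of-range invalid
Total equivalence classes: 4

4 equivalence classes


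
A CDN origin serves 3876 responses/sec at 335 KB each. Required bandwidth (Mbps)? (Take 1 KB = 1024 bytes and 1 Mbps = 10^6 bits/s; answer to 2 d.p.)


Formula: Mbps = payload_bytes * RPS * 8 / 1e6
Payload per request = 335 KB = 335 * 1024 = 343040 bytes
Total bytes/sec = 343040 * 3876 = 1329623040
Total bits/sec = 1329623040 * 8 = 10636984320
Mbps = 10636984320 / 1e6 = 10636.98

10636.98 Mbps


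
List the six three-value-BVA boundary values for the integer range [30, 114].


Range: [30, 114]
Boundaries: just below min, min, min+1, max-1, max, just above max
Values: [29, 30, 31, 113, 114, 115]

[29, 30, 31, 113, 114, 115]


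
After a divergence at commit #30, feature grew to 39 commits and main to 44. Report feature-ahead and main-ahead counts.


Common ancestor: commit #30
feature commits after divergence: 39 - 30 = 9
main commits after divergence: 44 - 30 = 14
feature is 9 commits ahead of main
main is 14 commits ahead of feature

feature ahead: 9, main ahead: 14


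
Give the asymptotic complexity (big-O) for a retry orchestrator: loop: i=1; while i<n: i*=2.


Reasoning: i doubles each step so iterations are log2(n)
Complexity: O(log n)

O(log n)


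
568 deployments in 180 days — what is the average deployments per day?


Formula: deployments per day = releases / days
= 568 / 180
= 3.156 deploys/day
(equivalently, 22.09 deploys/week)

3.156 deploys/day


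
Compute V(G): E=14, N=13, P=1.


Formula: V(G) = E - N + 2P
V(G) = 14 - 13 + 2*1
V(G) = 1 + 2
V(G) = 3

3


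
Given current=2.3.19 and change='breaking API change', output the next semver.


Current: 2.3.19
Change category: 'breaking API change' → major bump
SemVer rule: major bump → increment MAJOR, reset MINOR and PATCH to 0
New: 3.0.0

3.0.0


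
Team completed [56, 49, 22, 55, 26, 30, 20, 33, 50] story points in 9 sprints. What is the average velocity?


Formula: Avg velocity = Total points / Number of sprints
Points: [56, 49, 22, 55, 26, 30, 20, 33, 50]
Sum = 56 + 49 + 22 + 55 + 26 + 30 + 20 + 33 + 50 = 341
Avg velocity = 341 / 9 = 37.89 points/sprint

37.89 points/sprint


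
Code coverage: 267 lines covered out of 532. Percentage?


Coverage = covered / total * 100
Coverage = 267 / 532 * 100
Coverage = 50.19%

50.19%


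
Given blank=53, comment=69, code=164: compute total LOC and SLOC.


Total LOC = blank + comment + code
Total LOC = 53 + 69 + 164 = 286
SLOC (source only) = code = 164

Total LOC: 286, SLOC: 164


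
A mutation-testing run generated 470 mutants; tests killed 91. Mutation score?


Mutation score = killed / total * 100
Mutation score = 91 / 470 * 100
Mutation score = 19.36%

19.36%


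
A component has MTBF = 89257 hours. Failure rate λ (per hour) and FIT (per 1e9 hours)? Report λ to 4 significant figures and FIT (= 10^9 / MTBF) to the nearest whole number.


Formula: λ = 1 / MTBF; FIT = λ × 1e9 = 1e9 / MTBF
λ = 1 / 89257 ≈ 1.120e-05 failures/hour
FIT = 1e9 / 89257 ≈ 11204 failures per 1e9 hours (nearest whole number)

λ = 1.120e-05 /h, FIT = 11204


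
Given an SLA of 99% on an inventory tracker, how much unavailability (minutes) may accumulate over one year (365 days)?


Formula: allowed downtime = period * (100 - SLA) / 100
Period (year (365 days)) = 525600 minutes
Unavailability fraction = (100 - 99.0) / 100
Allowed downtime = 525600 * (100 - 99.0) / 100
Allowed downtime = 5256.0 minutes

5256.0 minutes


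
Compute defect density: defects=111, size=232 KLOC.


Defect density = defects / KLOC
Defect density = 111 / 232
Defect density = 0.478 defects/KLOC

0.478 defects/KLOC


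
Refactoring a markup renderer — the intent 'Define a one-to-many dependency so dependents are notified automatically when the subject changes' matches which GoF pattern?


This matches the Observer pattern

Observer


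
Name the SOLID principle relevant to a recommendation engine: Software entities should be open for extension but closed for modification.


This describes the Open/Closed Principle (OCP)

Open/Closed Principle (OCP)


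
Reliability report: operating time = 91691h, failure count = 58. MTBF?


Formula: MTBF = Total operating time / Number of failures
MTBF = 91691 / 58
MTBF = 1580.88 hours

1580.88 hours


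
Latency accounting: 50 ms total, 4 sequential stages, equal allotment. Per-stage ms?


Formula: per_stage = total_budget / stages
per_stage = 50 / 4
per_stage = 12.5 ms

12.5 ms


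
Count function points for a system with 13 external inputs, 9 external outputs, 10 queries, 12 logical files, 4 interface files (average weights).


UFP = EI*4 + EO*5 + EQ*4 + ILF*10 + EIF*7
UFP = 13*4 + 9*5 + 10*4 + 12*10 + 4*7
UFP = 52 + 45 + 40 + 120 + 28
UFP = 285

285


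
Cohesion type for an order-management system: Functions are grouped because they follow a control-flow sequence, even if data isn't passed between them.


Reasoning: Grouped by order of execution within a routine, not by data flow
Type: Procedural cohesion

Procedural cohesion


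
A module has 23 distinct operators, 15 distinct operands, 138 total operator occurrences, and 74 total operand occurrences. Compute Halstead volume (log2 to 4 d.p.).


Formula: V = N * log2(η), where N = N1 + N2 and η = η1 + η2
η = 23 + 15 = 38
N = 138 + 74 = 212
log2(38) ≈ 5.2479
V = 212 * 5.2479 = 1112.55

1112.55


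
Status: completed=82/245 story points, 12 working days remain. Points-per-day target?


Formula: Required rate = Remaining points / Days left
Remaining = 245 - 82 = 163 points
Required rate = 163 / 12 = 13.58 points/day

13.58 points/day


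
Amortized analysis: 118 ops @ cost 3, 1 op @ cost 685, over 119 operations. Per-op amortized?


Formula: Amortized cost = Total cost / Operations
Total cost = (118 * 3) + (1 * 685)
Total cost = 354 + 685 = 1039
Amortized = 1039 / 119 = 8.7311

8.7311


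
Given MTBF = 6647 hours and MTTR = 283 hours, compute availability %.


Availability = MTBF / (MTBF + MTTR)
Availability = 6647 / (6647 + 283)
Availability = 6647 / 6930
Availability = 95.9163%

95.9163%


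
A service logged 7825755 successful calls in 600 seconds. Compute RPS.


Formula: throughput = requests / seconds
throughput = 7825755 / 600
throughput = 13042.93 requests/second

13042.93 requests/second


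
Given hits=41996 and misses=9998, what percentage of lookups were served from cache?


Formula: hit rate = hits / (hits + misses) * 100
hit rate = 41996 / (41996 + 9998) * 100
hit rate = 41996 / 51994 * 100
hit rate = 80.77%

80.77%


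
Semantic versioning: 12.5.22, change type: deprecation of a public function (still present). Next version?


Current: 12.5.22
Change category: 'deprecation of a public function (still present)' → minor bump
SemVer rule: minor bump → increment MINOR, reset PATCH to 0 (MAJOR unchanged)
New: 12.6.0

12.6.0


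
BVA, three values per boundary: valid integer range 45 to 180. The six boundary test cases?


Range: [45, 180]
Boundaries: just below min, min, min+1, max-1, max, just above max
Values: [44, 45, 46, 179, 180, 181]

[44, 45, 46, 179, 180, 181]


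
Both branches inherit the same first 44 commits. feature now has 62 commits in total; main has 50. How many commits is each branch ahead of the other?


Common ancestor: commit #44
feature commits after divergence: 62 - 44 = 18
main commits after divergence: 50 - 44 = 6
feature is 18 commits ahead of main
main is 6 commits ahead of feature

feature ahead: 18, main ahead: 6


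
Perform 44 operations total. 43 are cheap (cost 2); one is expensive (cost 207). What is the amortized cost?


Formula: Amortized cost = Total cost / Operations
Total cost = (43 * 2) + (1 * 207)
Total cost = 86 + 207 = 293
Amortized = 293 / 44 = 6.6591

6.6591


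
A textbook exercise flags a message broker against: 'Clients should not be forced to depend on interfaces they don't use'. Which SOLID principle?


This describes the Interface Segregation Principle (ISP)

Interface Segregation Principle (ISP)


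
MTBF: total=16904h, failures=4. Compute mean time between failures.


Formula: MTBF = Total operating time / Number of failures
MTBF = 16904 / 4
MTBF = 4226.0 hours

4226.0 hours


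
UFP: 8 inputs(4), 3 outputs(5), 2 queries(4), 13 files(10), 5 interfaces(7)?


UFP = EI*4 + EO*5 + EQ*4 + ILF*10 + EIF*7
UFP = 8*4 + 3*5 + 2*4 + 13*10 + 5*7
UFP = 32 + 15 + 8 + 130 + 35
UFP = 220

220


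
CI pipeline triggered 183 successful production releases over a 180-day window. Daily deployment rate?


Formula: deployments per day = releases / days
= 183 / 180
= 1.017 deploys/day
(equivalently, 7.12 deploys/week)

1.017 deploys/day


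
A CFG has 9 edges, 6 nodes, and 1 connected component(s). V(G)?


Formula: V(G) = E - N + 2P
V(G) = 9 - 6 + 2*1
V(G) = 3 + 2
V(G) = 5

5


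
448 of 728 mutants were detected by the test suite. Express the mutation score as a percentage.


Mutation score = killed / total * 100
Mutation score = 448 / 728 * 100
Mutation score = 61.54%

61.54%


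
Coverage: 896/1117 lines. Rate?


Coverage = covered / total * 100
Coverage = 896 / 1117 * 100
Coverage = 80.21%

80.21%


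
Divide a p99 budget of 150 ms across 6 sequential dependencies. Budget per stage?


Formula: per_stage = total_budget / stages
per_stage = 150 / 6
per_stage = 25.0 ms

25.0 ms


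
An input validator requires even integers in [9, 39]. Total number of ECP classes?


Constraint: even integers in [9, 39]
Class 1: x < 9 — out-of-range invalid
Class 2: x in [9,39] but odd — wrong type invalid
Class 3: x in [9,39] and even — valid
Class 4: x > 39 — out-of-range invalid
Total equivalence classes: 4

4 equivalence classes


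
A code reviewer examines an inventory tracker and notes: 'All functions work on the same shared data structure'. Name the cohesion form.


Reasoning: Functions share data
Type: Communicational cohesion

Communicational cohesion


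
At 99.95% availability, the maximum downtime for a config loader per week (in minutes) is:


Formula: allowed downtime = period * (100 - SLA) / 100
Period (week) = 10080 minutes
Unavailability fraction = (100 - 99.95) / 100
Allowed downtime = 10080 * (100 - 99.95) / 100
Allowed downtime = 5.04 minutes

5.04 minutes


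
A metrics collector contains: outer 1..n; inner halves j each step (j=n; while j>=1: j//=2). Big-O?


Reasoning: n times log n
Complexity: O(n log n)

O(n log n)


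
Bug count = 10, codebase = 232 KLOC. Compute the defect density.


Defect density = defects / KLOC
Defect density = 10 / 232
Defect density = 0.043 defects/KLOC

0.043 defects/KLOC


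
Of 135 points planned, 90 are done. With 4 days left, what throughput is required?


Formula: Required rate = Remaining points / Days left
Remaining = 135 - 90 = 45 points
Required rate = 45 / 4 = 11.25 points/day

11.25 points/day


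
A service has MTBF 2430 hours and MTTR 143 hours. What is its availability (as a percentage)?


Availability = MTBF / (MTBF + MTTR)
Availability = 2430 / (2430 + 143)
Availability = 2430 / 2573
Availability = 94.4423%

94.4423%


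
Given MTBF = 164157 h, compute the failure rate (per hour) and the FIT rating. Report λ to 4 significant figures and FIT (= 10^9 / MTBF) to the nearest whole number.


Formula: λ = 1 / MTBF; FIT = λ × 1e9 = 1e9 / MTBF
λ = 1 / 164157 ≈ 6.092e-06 failures/hour
FIT = 1e9 / 164157 ≈ 6092 failures per 1e9 hours (nearest whole number)

λ = 6.092e-06 /h, FIT = 6092


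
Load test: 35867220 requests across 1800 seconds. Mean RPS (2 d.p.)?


Formula: throughput = requests / seconds
throughput = 35867220 / 1800
throughput = 19926.23 requests/second

19926.23 requests/second


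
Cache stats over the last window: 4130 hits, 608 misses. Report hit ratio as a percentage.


Formula: hit rate = hits / (hits + misses) * 100
hit rate = 4130 / (4130 + 608) * 100
hit rate = 4130 / 4738 * 100
hit rate = 87.17%

87.17%


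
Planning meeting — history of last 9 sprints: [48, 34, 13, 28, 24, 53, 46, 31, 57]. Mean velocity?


Formula: Avg velocity = Total points / Number of sprints
Points: [48, 34, 13, 28, 24, 53, 46, 31, 57]
Sum = 48 + 34 + 13 + 28 + 24 + 53 + 46 + 31 + 57 = 334
Avg velocity = 334 / 9 = 37.11 points/sprint

37.11 points/sprint


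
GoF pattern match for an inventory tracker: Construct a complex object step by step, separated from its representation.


This matches the Builder pattern

Builder


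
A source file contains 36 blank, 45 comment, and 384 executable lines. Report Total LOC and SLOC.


Total LOC = blank + comment + code
Total LOC = 36 + 45 + 384 = 465
SLOC (source only) = code = 384

Total LOC: 465, SLOC: 384
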